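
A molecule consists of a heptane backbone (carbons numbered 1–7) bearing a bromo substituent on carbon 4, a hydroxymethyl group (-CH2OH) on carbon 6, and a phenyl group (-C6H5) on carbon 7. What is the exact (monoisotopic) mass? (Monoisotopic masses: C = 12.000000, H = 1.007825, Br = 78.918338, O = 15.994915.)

Atom tally by fragment:
  CH3 → C:1 H:3
  CH2 → C:1 H:2
  CH2 → C:1 H:2
  CH(Br) → C:1 H:1 Br:1
  CH2 → C:1 H:2
  CH(CH2OH) → C:2 H:4 O:1
  CH2C6H5 → C:7 H:7
Element totals:
  C: 14
  H: 21
  Br: 1
  O: 1
Molecular formula: C14H21BrO.
  M = 14(12.0) + 21(1.007825) + 78.918338 + 15.994915
    = 168.000000 + 21.164325 + 78.918338 + 15.994915 = 284.077578

284.0776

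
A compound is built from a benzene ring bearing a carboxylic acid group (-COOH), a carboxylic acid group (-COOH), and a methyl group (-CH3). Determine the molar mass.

Atom tally by fragment:
  benzene ring core → C:6 H:6
  (− 3 ring H displaced by substituents)
  + COOH → C:1 H:1 O:2
  + COOH → C:1 H:1 O:2
  + CH3 → C:1 H:3
Element totals:
  C: 9
  H: 8
  O: 4
Molecular formula: C9H8O4.
  M = 9(12.011) + 8(1.008) + 4(15.999)
    = 108.099 + 8.064 + 63.996 = 180.159

180.16 g/mol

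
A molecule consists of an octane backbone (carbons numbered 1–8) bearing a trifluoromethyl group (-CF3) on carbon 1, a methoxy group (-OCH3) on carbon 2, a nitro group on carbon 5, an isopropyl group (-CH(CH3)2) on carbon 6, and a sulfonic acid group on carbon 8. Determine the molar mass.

379.39 g/mol

Atom tally by fragment:
  F3CCH2 → C:2 H:2 F:3
  CH(OCH3) → C:2 H:4 O:1
  CH2 → C:1 H:2
  CH2 → C:1 H:2
  CH(NO2) → C:1 H:1 N:1 O:2
  CH(CH(CH3)2) → C:4 H:8
  CH2 → C:1 H:2
  CH2SO3H → C:1 H:3 S:1 O:3
Element totals:
  C: 13
  H: 24
  F: 3
  N: 1
  O: 6
  S: 1
Molecular formula: C13H24F3NO6S.
  M = 13(12.011) + 24(1.008) + 3(18.998) + 14.007 + 6(15.999) + 32.06
    = 156.143 + 24.192 + 56.994 + 14.007 + 95.994 + 32.060 = 379.390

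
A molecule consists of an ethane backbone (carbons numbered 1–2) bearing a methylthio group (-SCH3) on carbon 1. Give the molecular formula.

C3H8S

Atom tally by fragment:
  CH3SCH2 → C:2 H:5 S:1
  CH3 → C:1 H:3
Element totals:
  C: 3
  H: 8
  S: 1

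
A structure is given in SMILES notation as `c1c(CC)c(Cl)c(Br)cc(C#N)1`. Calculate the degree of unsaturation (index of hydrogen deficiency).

Atom tally by fragment:
  benzene ring core → C:6 H:6
  (− 4 ring H displaced by substituents)
  + C2H5 → C:2 H:5
  + Cl → Cl:1
  + Br → Br:1
  + CN → C:1 N:1
Element totals:
  C: 9
  H: 7
  Br: 1
  Cl: 1
  N: 1
Molecular formula: C9H7BrClN.
DoU = (2C + 2 + N − H − X) / 2 = (2·9 + 2 + 1 − 7 − 2) / 2 = 6.

6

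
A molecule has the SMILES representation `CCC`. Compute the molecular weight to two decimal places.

Atom tally by fragment:
  CH3 → C:1 H:3
  CH2 → C:1 H:2
  CH3 → C:1 H:3
Element totals:
  C: 3
  H: 8
Molecular formula: C3H8.
  M = 3(12.011) + 8(1.008)
    = 36.033 + 8.064 = 44.097

44.10 g/mol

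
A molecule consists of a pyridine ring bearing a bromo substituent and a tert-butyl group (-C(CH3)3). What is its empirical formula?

C9H12BrN

Atom tally by fragment:
  pyridine ring core → C:5 H:5 N:1
  (− 2 ring H displaced by substituents)
  + Br → Br:1
  + C(CH3)3 → C:4 H:9
Element totals:
  C: 9
  H: 12
  Br: 1
  N: 1
Molecular formula: C9H12BrN.
gcd of subscripts (1, 9, 12, 1) = 1, so the empirical formula equals the molecular formula.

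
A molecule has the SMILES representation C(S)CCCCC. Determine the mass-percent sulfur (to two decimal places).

Atom tally by fragment:
  HSCH2 → C:1 H:3 S:1
  CH2 → C:1 H:2
  CH2 → C:1 H:2
  CH2 → C:1 H:2
  CH2 → C:1 H:2
  CH3 → C:1 H:3
Element totals:
  C: 6
  H: 14
  S: 1
Molecular formula: C6H14S.
Molar mass = 118.238 g/mol.
Mass from S: 1 × 32.06 = 32.060 g/mol.
%S = 32.060 / 118.238 × 100 = 27.11%.

27.11%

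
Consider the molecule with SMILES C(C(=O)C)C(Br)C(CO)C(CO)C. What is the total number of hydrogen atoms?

17

Atom tally by fragment:
  CH3COCH2 → C:3 H:5 O:1
  CH(Br) → C:1 H:1 Br:1
  CH(CH2OH) → C:2 H:4 O:1
  CH(CH2OH) → C:2 H:4 O:1
  CH3 → C:1 H:3
Element totals:
  C: 9
  H: 17
  Br: 1
  O: 3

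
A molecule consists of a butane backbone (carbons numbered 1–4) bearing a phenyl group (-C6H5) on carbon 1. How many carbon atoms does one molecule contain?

Atom tally by fragment:
  C6H5CH2 → C:7 H:7
  CH2 → C:1 H:2
  CH2 → C:1 H:2
  CH3 → C:1 H:3
Element totals:
  C: 10
  H: 14

10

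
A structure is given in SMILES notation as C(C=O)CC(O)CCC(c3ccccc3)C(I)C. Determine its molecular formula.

Atom tally by fragment:
  OHCCH2 → C:2 H:3 O:1
  CH2 → C:1 H:2
  CH(OH) → C:1 H:2 O:1
  CH2 → C:1 H:2
  CH2 → C:1 H:2
  CH(C6H5) → C:7 H:6
  CH(I) → C:1 H:1 I:1
  CH3 → C:1 H:3
Element totals:
  C: 15
  H: 21
  I: 1
  O: 2

C15H21IO2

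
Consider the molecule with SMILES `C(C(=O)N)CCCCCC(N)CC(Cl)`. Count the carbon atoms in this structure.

10

Atom tally by fragment:
  H2NOCCH2 → C:2 H:4 O:1 N:1
  CH2 → C:1 H:2
  CH2 → C:1 H:2
  CH2 → C:1 H:2
  CH2 → C:1 H:2
  CH2 → C:1 H:2
  CH(NH2) → C:1 H:3 N:1
  CH2 → C:1 H:2
  CH2Cl → C:1 H:2 Cl:1
Element totals:
  C: 10
  H: 21
  Cl: 1
  N: 2
  O: 1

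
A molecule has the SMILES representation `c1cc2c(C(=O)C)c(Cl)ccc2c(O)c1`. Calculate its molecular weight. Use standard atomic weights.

220.65 g/mol

Atom tally by fragment:
  naphthalene ring system core → C:10 H:8
  (− 3 ring H displaced by substituents)
  + COCH3 → C:2 H:3 O:1
  + Cl → Cl:1
  + OH → O:1 H:1
Element totals:
  C: 12
  H: 9
  Cl: 1
  O: 2
Molecular formula: C12H9ClO2.
  M = 12(12.011) + 9(1.008) + 35.45 + 2(15.999)
    = 144.132 + 9.072 + 35.450 + 31.998 = 220.652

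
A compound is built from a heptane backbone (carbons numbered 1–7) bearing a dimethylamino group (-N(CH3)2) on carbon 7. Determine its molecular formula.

Atom tally by fragment:
  CH3 → C:1 H:3
  CH2 → C:1 H:2
  CH2 → C:1 H:2
  CH2 → C:1 H:2
  CH2 → C:1 H:2
  CH2 → C:1 H:2
  CH2N(CH3)2 → C:3 H:8 N:1
Element totals:
  C: 9
  H: 21
  N: 1

C9H21N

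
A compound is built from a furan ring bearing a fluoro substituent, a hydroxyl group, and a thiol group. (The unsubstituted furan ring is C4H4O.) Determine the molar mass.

Atom tally by fragment:
  furan ring core → C:4 H:4 O:1
  (− 3 ring H displaced by substituents)
  + F → F:1
  + OH → O:1 H:1
  + SH → S:1 H:1
Element totals:
  C: 4
  H: 3
  F: 1
  O: 2
  S: 1
Molecular formula: C4H3FO2S.
  M = 4(12.011) + 3(1.008) + 18.998 + 2(15.999) + 32.06
    = 48.044 + 3.024 + 18.998 + 31.998 + 32.060 = 134.124

134.12 g/mol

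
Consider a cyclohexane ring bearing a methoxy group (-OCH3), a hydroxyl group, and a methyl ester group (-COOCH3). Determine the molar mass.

Atom tally by fragment:
  cyclohexane ring core → C:6 H:12
  (− 3 ring H displaced by substituents)
  + OCH3 → C:1 H:3 O:1
  + OH → O:1 H:1
  + COOCH3 → C:2 H:3 O:2
Element totals:
  C: 9
  H: 16
  O: 4
Molecular formula: C9H16O4.
  M = 9(12.011) + 16(1.008) + 4(15.999)
    = 108.099 + 16.128 + 63.996 = 188.223

188.22 g/mol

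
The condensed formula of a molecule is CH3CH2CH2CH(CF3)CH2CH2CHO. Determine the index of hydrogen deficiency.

Atom tally by fragment:
  CH3 → C:1 H:3
  CH2 → C:1 H:2
  CH2 → C:1 H:2
  CH(CF3) → C:2 H:1 F:3
  CH2 → C:1 H:2
  CH2CHO → C:2 H:3 O:1
Element totals:
  C: 8
  H: 13
  F: 3
  O: 1
Molecular formula: C8H13F3O.
DoU = (2C + 2 + N − H − X) / 2 = (2·8 + 2 + 0 − 13 − 3) / 2 = 1.

1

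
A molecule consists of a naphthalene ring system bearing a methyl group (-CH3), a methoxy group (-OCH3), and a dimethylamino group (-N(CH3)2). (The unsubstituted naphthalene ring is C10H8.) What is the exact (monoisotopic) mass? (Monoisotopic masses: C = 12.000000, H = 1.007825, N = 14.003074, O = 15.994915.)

Atom tally by fragment:
  naphthalene ring system core → C:10 H:8
  (− 3 ring H displaced by substituents)
  + CH3 → C:1 H:3
  + OCH3 → C:1 H:3 O:1
  + N(CH3)2 → N:1 C:2 H:6
Element totals:
  C: 14
  H: 17
  N: 1
  O: 1
Molecular formula: C14H17NO.
  M = 14(12.0) + 17(1.007825) + 14.003074 + 15.994915
    = 168.000000 + 17.133025 + 14.003074 + 15.994915 = 215.131014

215.1310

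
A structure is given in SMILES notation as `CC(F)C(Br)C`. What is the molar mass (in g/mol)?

Atom tally by fragment:
  CH3 → C:1 H:3
  CH(F) → C:1 H:1 F:1
  CH(Br) → C:1 H:1 Br:1
  CH3 → C:1 H:3
Element totals:
  C: 4
  H: 8
  Br: 1
  F: 1
Molecular formula: C4H8BrF.
  M = 4(12.011) + 8(1.008) + 79.904 + 18.998
    = 48.044 + 8.064 + 79.904 + 18.998 = 155.010

155.01 g/mol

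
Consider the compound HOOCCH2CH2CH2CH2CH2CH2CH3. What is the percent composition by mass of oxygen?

22.19%

Element totals:
  C: 8
  H: 16
  O: 2
Molecular formula: C8H16O2.
Molar mass = 144.214 g/mol.
Mass from O: 2 × 15.999 = 31.998 g/mol.
%O = 31.998 / 144.214 × 100 = 22.19%.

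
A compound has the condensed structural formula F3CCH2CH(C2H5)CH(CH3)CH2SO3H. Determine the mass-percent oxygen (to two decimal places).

19.33%

Atom tally by fragment:
  F3CCH2 → C:2 H:2 F:3
  CH(C2H5) → C:3 H:6
  CH(CH3) → C:2 H:4
  CH2SO3H → C:1 H:3 S:1 O:3
Element totals:
  C: 8
  H: 15
  F: 3
  O: 3
  S: 1
Molecular formula: C8H15F3O3S.
Molar mass = 248.259 g/mol.
Mass from O: 3 × 15.999 = 47.997 g/mol.
%O = 47.997 / 248.259 × 100 = 19.33%.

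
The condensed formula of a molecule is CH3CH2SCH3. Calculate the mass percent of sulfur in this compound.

42.10%

Atom tally by fragment:
  CH3 → C:1 H:3
  CH2SCH3 → C:2 H:5 S:1
Element totals:
  C: 3
  H: 8
  S: 1
Molecular formula: C3H8S.
Molar mass = 76.157 g/mol.
Mass from S: 1 × 32.06 = 32.060 g/mol.
%S = 32.060 / 76.157 × 100 = 42.10%.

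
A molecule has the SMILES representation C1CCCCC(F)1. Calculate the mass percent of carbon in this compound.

Atom tally by fragment:
  cyclohexane ring core → C:6 H:12
  (− 1 ring H displaced by substituents)
  + F → F:1
Element totals:
  C: 6
  H: 11
  F: 1
Molecular formula: C6H11F.
Molar mass = 102.152 g/mol.
Mass from C: 6 × 12.011 = 72.066 g/mol.
%C = 72.066 / 102.152 × 100 = 70.55%.

70.55%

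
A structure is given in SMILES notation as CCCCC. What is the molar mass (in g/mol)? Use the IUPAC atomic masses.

Atom tally by fragment:
  CH3 → C:1 H:3
  CH2 → C:1 H:2
  CH2 → C:1 H:2
  CH2 → C:1 H:2
  CH3 → C:1 H:3
Element totals:
  C: 5
  H: 12
Molecular formula: C5H12.
  M = 5(12.011) + 12(1.008)
    = 60.055 + 12.096 = 72.151

72.15 g/mol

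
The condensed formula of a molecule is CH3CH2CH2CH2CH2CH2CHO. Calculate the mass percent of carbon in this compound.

73.63%

Element totals:
  C: 7
  H: 14
  O: 1
Molecular formula: C7H14O.
Molar mass = 114.188 g/mol.
Mass from C: 7 × 12.011 = 84.077 g/mol.
%C = 84.077 / 114.188 × 100 = 73.63%.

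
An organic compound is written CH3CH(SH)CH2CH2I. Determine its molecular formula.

C4H9IS

Atom tally by fragment:
  CH3 → C:1 H:3
  CH(SH) → C:1 H:2 S:1
  CH2 → C:1 H:2
  CH2I → C:1 H:2 I:1
Element totals:
  C: 4
  H: 9
  I: 1
  S: 1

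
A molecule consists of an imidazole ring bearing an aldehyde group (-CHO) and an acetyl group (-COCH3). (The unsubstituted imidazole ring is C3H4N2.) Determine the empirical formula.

Atom tally by fragment:
  imidazole ring core → C:3 H:4 N:2
  (− 2 ring H displaced by substituents)
  + CHO → C:1 H:1 O:1
  + COCH3 → C:2 H:3 O:1
Element totals:
  C: 6
  H: 6
  N: 2
  O: 2
Molecular formula: C6H6N2O2.
gcd of subscripts = 2; dividing each by 2:
  C: 6/2 = 3
  H: 6/2 = 3
  N: 2/2 = 1
  O: 2/2 = 1

C3H3NO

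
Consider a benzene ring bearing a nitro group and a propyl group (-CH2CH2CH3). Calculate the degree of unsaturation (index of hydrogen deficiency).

5

Atom tally by fragment:
  benzene ring core → C:6 H:6
  (− 2 ring H displaced by substituents)
  + NO2 → N:1 O:2
  + CH2CH2CH3 → C:3 H:7
Element totals:
  C: 9
  H: 11
  N: 1
  O: 2
Molecular formula: C9H11NO2.
DoU = (2C + 2 + N − H − X) / 2 = (2·9 + 2 + 1 − 11 − 0) / 2 = 5.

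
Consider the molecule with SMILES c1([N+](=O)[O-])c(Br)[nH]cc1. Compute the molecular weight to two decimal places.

Atom tally by fragment:
  pyrrole ring core → C:4 H:5 N:1
  (− 2 ring H displaced by substituents)
  + NO2 → N:1 O:2
  + Br → Br:1
Element totals:
  C: 4
  H: 3
  Br: 1
  N: 2
  O: 2
Molecular formula: C4H3BrN2O2.
  M = 4(12.011) + 3(1.008) + 79.904 + 2(14.007) + 2(15.999)
    = 48.044 + 3.024 + 79.904 + 28.014 + 31.998 = 190.984

190.98 g/mol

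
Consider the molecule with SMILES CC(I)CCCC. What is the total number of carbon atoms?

6

Atom tally by fragment:
  CH3 → C:1 H:3
  CH(I) → C:1 H:1 I:1
  CH2 → C:1 H:2
  CH2 → C:1 H:2
  CH2 → C:1 H:2
  CH3 → C:1 H:3
Element totals:
  C: 6
  H: 13
  I: 1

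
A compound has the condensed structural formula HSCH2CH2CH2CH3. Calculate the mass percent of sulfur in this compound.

Atom tally by fragment:
  HSCH2 → C:1 H:3 S:1
  CH2 → C:1 H:2
  CH2 → C:1 H:2
  CH3 → C:1 H:3
Element totals:
  C: 4
  H: 10
  S: 1
Molecular formula: C4H10S.
Molar mass = 90.184 g/mol.
Mass from S: 1 × 32.06 = 32.060 g/mol.
%S = 32.060 / 90.184 × 100 = 35.55%.

35.55%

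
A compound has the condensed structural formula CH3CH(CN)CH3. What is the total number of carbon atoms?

4

Atom tally by fragment:
  CH3 → C:1 H:3
  CH(CN) → C:2 H:1 N:1
  CH3 → C:1 H:3
Element totals:
  C: 4
  H: 7
  N: 1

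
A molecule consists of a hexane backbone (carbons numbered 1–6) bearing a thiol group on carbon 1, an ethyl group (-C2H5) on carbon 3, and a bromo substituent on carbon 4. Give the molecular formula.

Atom tally by fragment:
  HSCH2 → C:1 H:3 S:1
  CH2 → C:1 H:2
  CH(C2H5) → C:3 H:6
  CH(Br) → C:1 H:1 Br:1
  CH2 → C:1 H:2
  CH3 → C:1 H:3
Element totals:
  C: 8
  H: 17
  Br: 1
  S: 1

C8H17BrS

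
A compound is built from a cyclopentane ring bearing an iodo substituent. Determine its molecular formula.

C5H9I

Atom tally by fragment:
  cyclopentane ring core → C:5 H:10
  (− 1 ring H displaced by substituents)
  + I → I:1
Element totals:
  C: 5
  H: 9
  I: 1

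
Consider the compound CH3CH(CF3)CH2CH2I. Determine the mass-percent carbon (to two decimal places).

23.83%

Element totals:
  C: 5
  H: 8
  F: 3
  I: 1
Molecular formula: C5H8F3I.
Molar mass = 252.017 g/mol.
Mass from C: 5 × 12.011 = 60.055 g/mol.
%C = 60.055 / 252.017 × 100 = 23.83%.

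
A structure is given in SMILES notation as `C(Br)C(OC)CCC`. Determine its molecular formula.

C6H13BrO

Atom tally by fragment:
  BrCH2 → C:1 H:2 Br:1
  CH(OCH3) → C:2 H:4 O:1
  CH2 → C:1 H:2
  CH2 → C:1 H:2
  CH3 → C:1 H:3
Element totals:
  C: 6
  H: 13
  Br: 1
  O: 1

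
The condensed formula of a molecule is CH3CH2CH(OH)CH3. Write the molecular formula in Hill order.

C4H10O

Atom tally by fragment:
  CH3 → C:1 H:3
  CH2 → C:1 H:2
  CH(OH) → C:1 H:2 O:1
  CH3 → C:1 H:3
Element totals:
  C: 4
  H: 10
  O: 1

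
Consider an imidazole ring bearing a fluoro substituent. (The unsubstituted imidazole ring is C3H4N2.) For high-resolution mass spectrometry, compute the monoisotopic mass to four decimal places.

Atom tally by fragment:
  imidazole ring core → C:3 H:4 N:2
  (− 1 ring H displaced by substituents)
  + F → F:1
Element totals:
  C: 3
  H: 3
  F: 1
  N: 2
Molecular formula: C3H3FN2.
  M = 3(12.0) + 3(1.007825) + 18.998403 + 2(14.003074)
    = 36.000000 + 3.023475 + 18.998403 + 28.006148 = 86.028026

86.0280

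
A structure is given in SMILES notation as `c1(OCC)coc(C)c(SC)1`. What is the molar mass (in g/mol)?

172.24 g/mol

Atom tally by fragment:
  furan ring core → C:4 H:4 O:1
  (− 3 ring H displaced by substituents)
  + OC2H5 → C:2 H:5 O:1
  + CH3 → C:1 H:3
  + SCH3 → C:1 H:3 S:1
Element totals:
  C: 8
  H: 12
  O: 2
  S: 1
Molecular formula: C8H12O2S.
  M = 8(12.011) + 12(1.008) + 2(15.999) + 32.06
    = 96.088 + 12.096 + 31.998 + 32.060 = 172.242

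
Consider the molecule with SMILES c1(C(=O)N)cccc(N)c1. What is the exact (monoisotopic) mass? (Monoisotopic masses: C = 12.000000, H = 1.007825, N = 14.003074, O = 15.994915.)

Atom tally by fragment:
  benzene ring core → C:6 H:6
  (− 2 ring H displaced by substituents)
  + CONH2 → C:1 H:2 O:1 N:1
  + NH2 → N:1 H:2
Element totals:
  C: 7
  H: 8
  N: 2
  O: 1
Molecular formula: C7H8N2O.
  M = 7(12.0) + 8(1.007825) + 2(14.003074) + 15.994915
    = 84.000000 + 8.062600 + 28.006148 + 15.994915 = 136.063663

136.0637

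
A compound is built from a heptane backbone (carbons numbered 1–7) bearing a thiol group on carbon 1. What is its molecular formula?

Atom tally by fragment:
  HSCH2 → C:1 H:3 S:1
  CH2 → C:1 H:2
  CH2 → C:1 H:2
  CH2 → C:1 H:2
  CH2 → C:1 H:2
  CH2 → C:1 H:2
  CH3 → C:1 H:3
Element totals:
  C: 7
  H: 16
  S: 1

C7H16S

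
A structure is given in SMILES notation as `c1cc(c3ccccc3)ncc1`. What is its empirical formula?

C11H9N

Atom tally by fragment:
  pyridine ring core → C:5 H:5 N:1
  (− 1 ring H displaced by substituents)
  + C6H5 → C:6 H:5
Element totals:
  C: 11
  H: 9
  N: 1
Molecular formula: C11H9N.
gcd of subscripts (11, 9, 1) = 1, so the empirical formula equals the molecular formula.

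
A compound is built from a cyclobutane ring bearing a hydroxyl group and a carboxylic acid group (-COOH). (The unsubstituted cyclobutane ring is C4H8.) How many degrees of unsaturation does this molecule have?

2

Atom tally by fragment:
  cyclobutane ring core → C:4 H:8
  (− 2 ring H displaced by substituents)
  + OH → O:1 H:1
  + COOH → C:1 H:1 O:2
Element totals:
  C: 5
  H: 8
  O: 3
Molecular formula: C5H8O3.
DoU = (2C + 2 + N − H − X) / 2 = (2·5 + 2 + 0 − 8 − 0) / 2 = 2.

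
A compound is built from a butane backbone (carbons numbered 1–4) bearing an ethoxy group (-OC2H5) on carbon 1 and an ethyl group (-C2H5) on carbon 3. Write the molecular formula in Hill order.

Atom tally by fragment:
  C2H5OCH2 → C:3 H:7 O:1
  CH2 → C:1 H:2
  CH(C2H5) → C:3 H:6
  CH3 → C:1 H:3
Element totals:
  C: 8
  H: 18
  O: 1

C8H18O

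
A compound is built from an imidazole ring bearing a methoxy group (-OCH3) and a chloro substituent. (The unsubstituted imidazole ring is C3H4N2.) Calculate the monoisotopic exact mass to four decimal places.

Atom tally by fragment:
  imidazole ring core → C:3 H:4 N:2
  (− 2 ring H displaced by substituents)
  + OCH3 → C:1 H:3 O:1
  + Cl → Cl:1
Element totals:
  C: 4
  H: 5
  Cl: 1
  N: 2
  O: 1
Molecular formula: C4H5ClN2O.
  M = 4(12.0) + 5(1.007825) + 34.968853 + 2(14.003074) + 15.994915
    = 48.000000 + 5.039125 + 34.968853 + 28.006148 + 15.994915 = 132.009041

132.0090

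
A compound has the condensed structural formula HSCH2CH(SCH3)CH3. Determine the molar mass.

122.24 g/mol

Atom tally by fragment:
  HSCH2 → C:1 H:3 S:1
  CH(SCH3) → C:2 H:4 S:1
  CH3 → C:1 H:3
Element totals:
  C: 4
  H: 10
  S: 2
Molecular formula: C4H10S2.
  M = 4(12.011) + 10(1.008) + 2(32.06)
    = 48.044 + 10.080 + 64.120 = 122.244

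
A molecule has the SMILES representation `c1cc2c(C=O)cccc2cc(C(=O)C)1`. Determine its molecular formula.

C13H10O2

Atom tally by fragment:
  naphthalene ring system core → C:10 H:8
  (− 2 ring H displaced by substituents)
  + CHO → C:1 H:1 O:1
  + COCH3 → C:2 H:3 O:1
Element totals:
  C: 13
  H: 10
  O: 2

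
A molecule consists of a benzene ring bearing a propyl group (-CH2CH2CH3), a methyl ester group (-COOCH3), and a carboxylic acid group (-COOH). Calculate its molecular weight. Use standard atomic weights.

Atom tally by fragment:
  benzene ring core → C:6 H:6
  (− 3 ring H displaced by substituents)
  + CH2CH2CH3 → C:3 H:7
  + COOCH3 → C:2 H:3 O:2
  + COOH → C:1 H:1 O:2
Element totals:
  C: 12
  H: 14
  O: 4
Molecular formula: C12H14O4.
  M = 12(12.011) + 14(1.008) + 4(15.999)
    = 144.132 + 14.112 + 63.996 = 222.240

222.24 g/mol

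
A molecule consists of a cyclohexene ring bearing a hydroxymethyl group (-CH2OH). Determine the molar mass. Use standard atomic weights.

112.17 g/mol

Atom tally by fragment:
  cyclohexene ring core → C:6 H:10
  (− 1 ring H displaced by substituents)
  + CH2OH → C:1 H:3 O:1
Element totals:
  C: 7
  H: 12
  O: 1
Molecular formula: C7H12O.
  M = 7(12.011) + 12(1.008) + 15.999
    = 84.077 + 12.096 + 15.999 = 112.172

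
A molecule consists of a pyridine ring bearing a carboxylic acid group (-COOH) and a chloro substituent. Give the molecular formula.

Atom tally by fragment:
  pyridine ring core → C:5 H:5 N:1
  (− 2 ring H displaced by substituents)
  + COOH → C:1 H:1 O:2
  + Cl → Cl:1
Element totals:
  C: 6
  H: 4
  Cl: 1
  N: 1
  O: 2

C6H4ClNO2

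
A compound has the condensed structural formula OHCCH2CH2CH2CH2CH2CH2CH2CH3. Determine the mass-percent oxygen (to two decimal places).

Element totals:
  C: 9
  H: 18
  O: 1
Molecular formula: C9H18O.
Molar mass = 142.242 g/mol.
Mass from O: 1 × 15.999 = 15.999 g/mol.
%O = 15.999 / 142.242 × 100 = 11.25%.

11.25%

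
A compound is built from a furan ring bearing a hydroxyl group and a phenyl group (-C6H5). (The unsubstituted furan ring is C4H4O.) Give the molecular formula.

C10H8O2

Atom tally by fragment:
  furan ring core → C:4 H:4 O:1
  (− 2 ring H displaced by substituents)
  + OH → O:1 H:1
  + C6H5 → C:6 H:5
Element totals:
  C: 10
  H: 8
  O: 2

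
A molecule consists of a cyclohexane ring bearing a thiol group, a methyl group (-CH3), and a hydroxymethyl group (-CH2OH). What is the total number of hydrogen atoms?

16

Atom tally by fragment:
  cyclohexane ring core → C:6 H:12
  (− 3 ring H displaced by substituents)
  + SH → S:1 H:1
  + CH3 → C:1 H:3
  + CH2OH → C:1 H:3 O:1
Element totals:
  C: 8
  H: 16
  O: 1
  S: 1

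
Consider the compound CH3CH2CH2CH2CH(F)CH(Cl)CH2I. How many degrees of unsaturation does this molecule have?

0

Atom tally by fragment:
  CH3 → C:1 H:3
  CH2 → C:1 H:2
  CH2 → C:1 H:2
  CH2 → C:1 H:2
  CH(F) → C:1 H:1 F:1
  CH(Cl) → C:1 H:1 Cl:1
  CH2I → C:1 H:2 I:1
Element totals:
  C: 7
  H: 13
  Cl: 1
  F: 1
  I: 1
Molecular formula: C7H13ClFI.
DoU = (2C + 2 + N − H − X) / 2 = (2·7 + 2 + 0 − 13 − 3) / 2 = 0.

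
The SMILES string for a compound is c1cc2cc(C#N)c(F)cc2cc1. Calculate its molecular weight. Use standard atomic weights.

171.17 g/mol

Atom tally by fragment:
  naphthalene ring system core → C:10 H:8
  (− 2 ring H displaced by substituents)
  + CN → C:1 N:1
  + F → F:1
Element totals:
  C: 11
  H: 6
  F: 1
  N: 1
Molecular formula: C11H6FN.
  M = 11(12.011) + 6(1.008) + 18.998 + 14.007
    = 132.121 + 6.048 + 18.998 + 14.007 = 171.174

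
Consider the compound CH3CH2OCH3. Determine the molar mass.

Atom tally by fragment:
  CH3 → C:1 H:3
  CH2OCH3 → C:2 H:5 O:1
Element totals:
  C: 3
  H: 8
  O: 1
Molecular formula: C3H8O.
  M = 3(12.011) + 8(1.008) + 15.999
    = 36.033 + 8.064 + 15.999 = 60.096

60.10 g/mol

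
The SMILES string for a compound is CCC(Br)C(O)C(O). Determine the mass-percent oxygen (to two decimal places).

Atom tally by fragment:
  CH3 → C:1 H:3
  CH2 → C:1 H:2
  CH(Br) → C:1 H:1 Br:1
  CH(OH) → C:1 H:2 O:1
  CH2OH → C:1 H:3 O:1
Element totals:
  C: 5
  H: 11
  Br: 1
  O: 2
Molecular formula: C5H11BrO2.
Molar mass = 183.045 g/mol.
Mass from O: 2 × 15.999 = 31.998 g/mol.
%O = 31.998 / 183.045 × 100 = 17.48%.

17.48%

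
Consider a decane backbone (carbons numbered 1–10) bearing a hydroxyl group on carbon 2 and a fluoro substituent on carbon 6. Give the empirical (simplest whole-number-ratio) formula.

C10H21FO

Atom tally by fragment:
  CH3 → C:1 H:3
  CH(OH) → C:1 H:2 O:1
  CH2 → C:1 H:2
  CH2 → C:1 H:2
  CH2 → C:1 H:2
  CH(F) → C:1 H:1 F:1
  CH2 → C:1 H:2
  CH2 → C:1 H:2
  CH2 → C:1 H:2
  CH3 → C:1 H:3
Element totals:
  C: 10
  H: 21
  F: 1
  O: 1
Molecular formula: C10H21FO.
gcd of subscripts (10, 1, 21, 1) = 1, so the empirical formula equals the molecular formula.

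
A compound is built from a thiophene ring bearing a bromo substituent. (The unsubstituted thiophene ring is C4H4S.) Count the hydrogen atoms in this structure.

3

Atom tally by fragment:
  thiophene ring core → C:4 H:4 S:1
  (− 1 ring H displaced by substituents)
  + Br → Br:1
Element totals:
  C: 4
  H: 3
  Br: 1
  S: 1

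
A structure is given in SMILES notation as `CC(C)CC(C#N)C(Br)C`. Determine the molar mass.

204.11 g/mol

Atom tally by fragment:
  CH3 → C:1 H:3
  CH(CH3) → C:2 H:4
  CH2 → C:1 H:2
  CH(CN) → C:2 H:1 N:1
  CH(Br) → C:1 H:1 Br:1
  CH3 → C:1 H:3
Element totals:
  C: 8
  H: 14
  Br: 1
  N: 1
Molecular formula: C8H14BrN.
  M = 8(12.011) + 14(1.008) + 79.904 + 14.007
    = 96.088 + 14.112 + 79.904 + 14.007 = 204.111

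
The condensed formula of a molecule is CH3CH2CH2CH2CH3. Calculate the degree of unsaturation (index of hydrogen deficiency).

0

Element totals:
  C: 5
  H: 12
Molecular formula: C5H12.
DoU = (2C + 2 + N − H − X) / 2 = (2·5 + 2 + 0 − 12 − 0) / 2 = 0.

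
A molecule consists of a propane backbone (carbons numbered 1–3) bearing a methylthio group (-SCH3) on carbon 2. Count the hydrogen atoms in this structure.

Atom tally by fragment:
  CH3 → C:1 H:3
  CH(SCH3) → C:2 H:4 S:1
  CH3 → C:1 H:3
Element totals:
  C: 4
  H: 10
  S: 1

10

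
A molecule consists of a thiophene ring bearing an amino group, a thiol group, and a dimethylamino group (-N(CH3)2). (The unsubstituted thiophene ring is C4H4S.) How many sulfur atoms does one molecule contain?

Atom tally by fragment:
  thiophene ring core → C:4 H:4 S:1
  (− 3 ring H displaced by substituents)
  + NH2 → N:1 H:2
  + SH → S:1 H:1
  + N(CH3)2 → N:1 C:2 H:6
Element totals:
  C: 6
  H: 10
  N: 2
  S: 2

2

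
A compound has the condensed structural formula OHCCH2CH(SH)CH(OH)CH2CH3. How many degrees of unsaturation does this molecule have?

1

Element totals:
  C: 6
  H: 12
  O: 2
  S: 1
Molecular formula: C6H12O2S.
DoU = (2C + 2 + N − H − X) / 2 = (2·6 + 2 + 0 − 12 − 0) / 2 = 1.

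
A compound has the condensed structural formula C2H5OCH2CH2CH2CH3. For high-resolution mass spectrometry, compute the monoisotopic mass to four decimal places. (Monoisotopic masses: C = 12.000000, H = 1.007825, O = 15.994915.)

Atom tally by fragment:
  C2H5OCH2 → C:3 H:7 O:1
  CH2 → C:1 H:2
  CH2 → C:1 H:2
  CH3 → C:1 H:3
Element totals:
  C: 6
  H: 14
  O: 1
Molecular formula: C6H14O.
  M = 6(12.0) + 14(1.007825) + 15.994915
    = 72.000000 + 14.109550 + 15.994915 = 102.104465

102.1045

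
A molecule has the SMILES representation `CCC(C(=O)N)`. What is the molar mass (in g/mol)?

87.12 g/mol

Atom tally by fragment:
  CH3 → C:1 H:3
  CH2 → C:1 H:2
  CH2CONH2 → C:2 H:4 O:1 N:1
Element totals:
  C: 4
  H: 9
  N: 1
  O: 1
Molecular formula: C4H9NO.
  M = 4(12.011) + 9(1.008) + 14.007 + 15.999
    = 48.044 + 9.072 + 14.007 + 15.999 = 87.122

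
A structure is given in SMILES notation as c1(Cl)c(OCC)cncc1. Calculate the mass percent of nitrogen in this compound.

8.89%

Atom tally by fragment:
  pyridine ring core → C:5 H:5 N:1
  (− 2 ring H displaced by substituents)
  + Cl → Cl:1
  + OC2H5 → C:2 H:5 O:1
Element totals:
  C: 7
  H: 8
  Cl: 1
  N: 1
  O: 1
Molecular formula: C7H8ClNO.
Molar mass = 157.597 g/mol.
Mass from N: 1 × 14.007 = 14.007 g/mol.
%N = 14.007 / 157.597 × 100 = 8.89%.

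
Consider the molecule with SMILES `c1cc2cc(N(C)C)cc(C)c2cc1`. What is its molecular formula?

Atom tally by fragment:
  naphthalene ring system core → C:10 H:8
  (− 2 ring H displaced by substituents)
  + N(CH3)2 → N:1 C:2 H:6
  + CH3 → C:1 H:3
Element totals:
  C: 13
  H: 15
  N: 1

C13H15N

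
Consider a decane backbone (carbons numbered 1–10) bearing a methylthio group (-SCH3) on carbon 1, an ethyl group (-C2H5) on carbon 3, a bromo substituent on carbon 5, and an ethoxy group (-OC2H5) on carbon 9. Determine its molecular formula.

C15H31BrOS

Atom tally by fragment:
  CH3SCH2 → C:2 H:5 S:1
  CH2 → C:1 H:2
  CH(C2H5) → C:3 H:6
  CH2 → C:1 H:2
  CH(Br) → C:1 H:1 Br:1
  CH2 → C:1 H:2
  CH2 → C:1 H:2
  CH2 → C:1 H:2
  CH(OC2H5) → C:3 H:6 O:1
  CH3 → C:1 H:3
Element totals:
  C: 15
  H: 31
  Br: 1
  O: 1
  S: 1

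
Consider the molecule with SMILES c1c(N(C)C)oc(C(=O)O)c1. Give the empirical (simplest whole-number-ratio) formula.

C7H9NO3

Atom tally by fragment:
  furan ring core → C:4 H:4 O:1
  (− 2 ring H displaced by substituents)
  + N(CH3)2 → N:1 C:2 H:6
  + COOH → C:1 H:1 O:2
Element totals:
  C: 7
  H: 9
  N: 1
  O: 3
Molecular formula: C7H9NO3.
gcd of subscripts (7, 9, 1, 3) = 1, so the empirical formula equals the molecular formula.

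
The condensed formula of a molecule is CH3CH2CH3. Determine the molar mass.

Atom tally by fragment:
  CH3 → C:1 H:3
  CH2 → C:1 H:2
  CH3 → C:1 H:3
Element totals:
  C: 3
  H: 8
Molecular formula: C3H8.
  M = 3(12.011) + 8(1.008)
    = 36.033 + 8.064 = 44.097

44.10 g/mol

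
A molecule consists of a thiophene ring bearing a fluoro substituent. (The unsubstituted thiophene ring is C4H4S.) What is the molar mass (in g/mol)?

102.13 g/mol

Atom tally by fragment:
  thiophene ring core → C:4 H:4 S:1
  (− 1 ring H displaced by substituents)
  + F → F:1
Element totals:
  C: 4
  H: 3
  F: 1
  S: 1
Molecular formula: C4H3FS.
  M = 4(12.011) + 3(1.008) + 18.998 + 32.06
    = 48.044 + 3.024 + 18.998 + 32.060 = 102.126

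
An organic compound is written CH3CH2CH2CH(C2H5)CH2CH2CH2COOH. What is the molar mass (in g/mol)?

172.27 g/mol

Atom tally by fragment:
  CH3 → C:1 H:3
  CH2 → C:1 H:2
  CH2 → C:1 H:2
  CH(C2H5) → C:3 H:6
  CH2 → C:1 H:2
  CH2 → C:1 H:2
  CH2COOH → C:2 H:3 O:2
Element totals:
  C: 10
  H: 20
  O: 2
Molecular formula: C10H20O2.
  M = 10(12.011) + 20(1.008) + 2(15.999)
    = 120.110 + 20.160 + 31.998 = 172.268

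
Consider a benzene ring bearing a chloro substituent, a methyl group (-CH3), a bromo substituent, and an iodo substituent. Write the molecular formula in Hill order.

C7H5BrClI

Atom tally by fragment:
  benzene ring core → C:6 H:6
  (− 4 ring H displaced by substituents)
  + Cl → Cl:1
  + CH3 → C:1 H:3
  + Br → Br:1
  + I → I:1
Element totals:
  C: 7
  H: 5
  Br: 1
  Cl: 1
  I: 1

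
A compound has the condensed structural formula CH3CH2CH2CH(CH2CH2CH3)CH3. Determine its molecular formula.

Atom tally by fragment:
  CH3 → C:1 H:3
  CH2 → C:1 H:2
  CH2 → C:1 H:2
  CH(CH2CH2CH3) → C:4 H:8
  CH3 → C:1 H:3
Element totals:
  C: 8
  H: 18

C8H18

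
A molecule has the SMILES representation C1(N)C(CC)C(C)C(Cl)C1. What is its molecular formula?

C8H16ClN

Atom tally by fragment:
  cyclopentane ring core → C:5 H:10
  (− 4 ring H displaced by substituents)
  + NH2 → N:1 H:2
  + C2H5 → C:2 H:5
  + CH3 → C:1 H:3
  + Cl → Cl:1
Element totals:
  C: 8
  H: 16
  Cl: 1
  N: 1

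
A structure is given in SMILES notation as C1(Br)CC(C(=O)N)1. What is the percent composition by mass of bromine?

Atom tally by fragment:
  cyclopropane ring core → C:3 H:6
  (− 2 ring H displaced by substituents)
  + Br → Br:1
  + CONH2 → C:1 H:2 O:1 N:1
Element totals:
  C: 4
  H: 6
  Br: 1
  N: 1
  O: 1
Molecular formula: C4H6BrNO.
Molar mass = 164.002 g/mol.
Mass from Br: 1 × 79.904 = 79.904 g/mol.
%Br = 79.904 / 164.002 × 100 = 48.72%.

48.72%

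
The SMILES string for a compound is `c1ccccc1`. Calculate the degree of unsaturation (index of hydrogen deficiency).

4

Atom tally by fragment:
  benzene ring core → C:6 H:6
Element totals:
  C: 6
  H: 6
Molecular formula: C6H6.
DoU = (2C + 2 + N − H − X) / 2 = (2·6 + 2 + 0 − 6 − 0) / 2 = 4.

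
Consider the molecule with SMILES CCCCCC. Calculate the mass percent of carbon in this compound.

83.62%

Atom tally by fragment:
  CH3 → C:1 H:3
  CH2 → C:1 H:2
  CH2 → C:1 H:2
  CH2 → C:1 H:2
  CH2 → C:1 H:2
  CH3 → C:1 H:3
Element totals:
  C: 6
  H: 14
Molecular formula: C6H14.
Molar mass = 86.178 g/mol.
Mass from C: 6 × 12.011 = 72.066 g/mol.
%C = 72.066 / 86.178 × 100 = 83.62%.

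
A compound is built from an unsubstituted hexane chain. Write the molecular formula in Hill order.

Atom tally by fragment:
  CH3 → C:1 H:3
  CH2 → C:1 H:2
  CH2 → C:1 H:2
  CH2 → C:1 H:2
  CH2 → C:1 H:2
  CH3 → C:1 H:3
Element totals:
  C: 6
  H: 14

C6H14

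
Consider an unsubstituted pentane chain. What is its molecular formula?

C5H12

Atom tally by fragment:
  CH3 → C:1 H:3
  CH2 → C:1 H:2
  CH2 → C:1 H:2
  CH2 → C:1 H:2
  CH3 → C:1 H:3
Element totals:
  C: 5
  H: 12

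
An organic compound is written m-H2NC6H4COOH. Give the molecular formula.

Element totals:
  C: 7
  H: 7
  N: 1
  O: 2

C7H7NO2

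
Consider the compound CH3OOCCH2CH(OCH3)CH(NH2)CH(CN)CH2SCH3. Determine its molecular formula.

C10H18N2O3S

Atom tally by fragment:
  CH3OOCCH2 → C:3 H:5 O:2
  CH(OCH3) → C:2 H:4 O:1
  CH(NH2) → C:1 H:3 N:1
  CH(CN) → C:2 H:1 N:1
  CH2SCH3 → C:2 H:5 S:1
Element totals:
  C: 10
  H: 18
  N: 2
  O: 3
  S: 1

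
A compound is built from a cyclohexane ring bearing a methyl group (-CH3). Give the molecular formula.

C7H14

Atom tally by fragment:
  cyclohexane ring core → C:6 H:12
  (− 1 ring H displaced by substituents)
  + CH3 → C:1 H:3
Element totals:
  C: 7
  H: 14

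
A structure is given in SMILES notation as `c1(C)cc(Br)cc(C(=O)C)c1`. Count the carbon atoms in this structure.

9

Atom tally by fragment:
  benzene ring core → C:6 H:6
  (− 3 ring H displaced by substituents)
  + CH3 → C:1 H:3
  + Br → Br:1
  + COCH3 → C:2 H:3 O:1
Element totals:
  C: 9
  H: 9
  Br: 1
  O: 1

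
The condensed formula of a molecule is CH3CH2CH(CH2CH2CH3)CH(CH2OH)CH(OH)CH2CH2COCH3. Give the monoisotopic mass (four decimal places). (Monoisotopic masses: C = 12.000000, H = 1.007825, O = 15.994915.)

Atom tally by fragment:
  CH3 → C:1 H:3
  CH2 → C:1 H:2
  CH(CH2CH2CH3) → C:4 H:8
  CH(CH2OH) → C:2 H:4 O:1
  CH(OH) → C:1 H:2 O:1
  CH2 → C:1 H:2
  CH2COCH3 → C:3 H:5 O:1
Element totals:
  C: 13
  H: 26
  O: 3
Molecular formula: C13H26O3.
  M = 13(12.0) + 26(1.007825) + 3(15.994915)
    = 156.000000 + 26.203450 + 47.984745 = 230.188195

230.1882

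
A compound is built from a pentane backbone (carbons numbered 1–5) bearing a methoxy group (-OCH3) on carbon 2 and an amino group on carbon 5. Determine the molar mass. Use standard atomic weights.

Atom tally by fragment:
  CH3 → C:1 H:3
  CH(OCH3) → C:2 H:4 O:1
  CH2 → C:1 H:2
  CH2 → C:1 H:2
  CH2NH2 → C:1 H:4 N:1
Element totals:
  C: 6
  H: 15
  N: 1
  O: 1
Molecular formula: C6H15NO.
  M = 6(12.011) + 15(1.008) + 14.007 + 15.999
    = 72.066 + 15.120 + 14.007 + 15.999 = 117.192

117.19 g/mol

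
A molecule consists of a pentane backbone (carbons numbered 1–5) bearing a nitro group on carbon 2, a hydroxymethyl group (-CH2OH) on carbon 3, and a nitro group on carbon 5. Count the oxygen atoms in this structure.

5

Atom tally by fragment:
  CH3 → C:1 H:3
  CH(NO2) → C:1 H:1 N:1 O:2
  CH(CH2OH) → C:2 H:4 O:1
  CH2 → C:1 H:2
  CH2NO2 → C:1 H:2 N:1 O:2
Element totals:
  C: 6
  H: 12
  N: 2
  O: 5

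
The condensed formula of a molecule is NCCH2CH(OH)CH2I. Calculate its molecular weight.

211.00 g/mol

Element totals:
  C: 4
  H: 6
  I: 1
  N: 1
  O: 1
Molecular formula: C4H6INO.
  M = 4(12.011) + 6(1.008) + 126.904 + 14.007 + 15.999
    = 48.044 + 6.048 + 126.904 + 14.007 + 15.999 = 211.002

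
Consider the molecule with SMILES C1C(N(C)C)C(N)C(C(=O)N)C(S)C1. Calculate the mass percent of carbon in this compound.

49.74%

Atom tally by fragment:
  cyclohexane ring core → C:6 H:12
  (− 4 ring H displaced by substituents)
  + N(CH3)2 → N:1 C:2 H:6
  + NH2 → N:1 H:2
  + CONH2 → C:1 H:2 O:1 N:1
  + SH → S:1 H:1
Element totals:
  C: 9
  H: 19
  N: 3
  O: 1
  S: 1
Molecular formula: C9H19N3OS.
Molar mass = 217.331 g/mol.
Mass from C: 9 × 12.011 = 108.099 g/mol.
%C = 108.099 / 217.331 × 100 = 49.74%.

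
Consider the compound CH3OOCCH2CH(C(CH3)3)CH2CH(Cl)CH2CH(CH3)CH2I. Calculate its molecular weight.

Atom tally by fragment:
  CH3OOCCH2 → C:3 H:5 O:2
  CH(C(CH3)3) → C:5 H:10
  CH2 → C:1 H:2
  CH(Cl) → C:1 H:1 Cl:1
  CH2 → C:1 H:2
  CH(CH3) → C:2 H:4
  CH2I → C:1 H:2 I:1
Element totals:
  C: 14
  H: 26
  Cl: 1
  I: 1
  O: 2
Molecular formula: C14H26ClIO2.
  M = 14(12.011) + 26(1.008) + 35.45 + 126.904 + 2(15.999)
    = 168.154 + 26.208 + 35.450 + 126.904 + 31.998 = 388.714

388.71 g/mol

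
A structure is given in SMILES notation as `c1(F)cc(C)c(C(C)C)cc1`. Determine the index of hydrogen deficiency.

4

Atom tally by fragment:
  benzene ring core → C:6 H:6
  (− 3 ring H displaced by substituents)
  + F → F:1
  + CH3 → C:1 H:3
  + CH(CH3)2 → C:3 H:7
Element totals:
  C: 10
  H: 13
  F: 1
Molecular formula: C10H13F.
DoU = (2C + 2 + N − H − X) / 2 = (2·10 + 2 + 0 − 13 − 1) / 2 = 4.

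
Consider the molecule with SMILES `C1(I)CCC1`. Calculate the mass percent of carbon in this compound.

Atom tally by fragment:
  cyclobutane ring core → C:4 H:8
  (− 1 ring H displaced by substituents)
  + I → I:1
Element totals:
  C: 4
  H: 7
  I: 1
Molecular formula: C4H7I.
Molar mass = 182.004 g/mol.
Mass from C: 4 × 12.011 = 48.044 g/mol.
%C = 48.044 / 182.004 × 100 = 26.40%.

26.40%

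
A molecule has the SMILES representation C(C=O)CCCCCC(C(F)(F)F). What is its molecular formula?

Atom tally by fragment:
  OHCCH2 → C:2 H:3 O:1
  CH2 → C:1 H:2
  CH2 → C:1 H:2
  CH2 → C:1 H:2
  CH2 → C:1 H:2
  CH2 → C:1 H:2
  CH2CF3 → C:2 H:2 F:3
Element totals:
  C: 9
  H: 15
  F: 3
  O: 1

C9H15F3O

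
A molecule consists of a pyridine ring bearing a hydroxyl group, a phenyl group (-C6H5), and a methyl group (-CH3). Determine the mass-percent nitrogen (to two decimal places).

Atom tally by fragment:
  pyridine ring core → C:5 H:5 N:1
  (− 3 ring H displaced by substituents)
  + OH → O:1 H:1
  + C6H5 → C:6 H:5
  + CH3 → C:1 H:3
Element totals:
  C: 12
  H: 11
  N: 1
  O: 1
Molecular formula: C12H11NO.
Molar mass = 185.226 g/mol.
Mass from N: 1 × 14.007 = 14.007 g/mol.
%N = 14.007 / 185.226 × 100 = 7.56%.

7.56%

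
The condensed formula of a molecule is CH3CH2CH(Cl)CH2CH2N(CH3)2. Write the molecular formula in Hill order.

Element totals:
  C: 7
  H: 16
  Cl: 1
  N: 1

C7H16ClN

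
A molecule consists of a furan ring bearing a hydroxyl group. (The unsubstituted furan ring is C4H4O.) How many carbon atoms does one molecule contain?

Atom tally by fragment:
  furan ring core → C:4 H:4 O:1
  (− 1 ring H displaced by substituents)
  + OH → O:1 H:1
Element totals:
  C: 4
  H: 4
  O: 2

4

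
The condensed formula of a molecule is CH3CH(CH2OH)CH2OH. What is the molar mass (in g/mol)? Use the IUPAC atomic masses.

90.12 g/mol

Element totals:
  C: 4
  H: 10
  O: 2
Molecular formula: C4H10O2.
  M = 4(12.011) + 10(1.008) + 2(15.999)
    = 48.044 + 10.080 + 31.998 = 90.122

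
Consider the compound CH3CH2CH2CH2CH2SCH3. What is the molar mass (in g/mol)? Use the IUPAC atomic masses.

118.24 g/mol

Atom tally by fragment:
  CH3 → C:1 H:3
  CH2 → C:1 H:2
  CH2 → C:1 H:2
  CH2 → C:1 H:2
  CH2SCH3 → C:2 H:5 S:1
Element totals:
  C: 6
  H: 14
  S: 1
Molecular formula: C6H14S.
  M = 6(12.011) + 14(1.008) + 32.06
    = 72.066 + 14.112 + 32.060 = 118.238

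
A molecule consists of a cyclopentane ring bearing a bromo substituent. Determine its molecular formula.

C5H9Br

Atom tally by fragment:
  cyclopentane ring core → C:5 H:10
  (− 1 ring H displaced by substituents)
  + Br → Br:1
Element totals:
  C: 5
  H: 9
  Br: 1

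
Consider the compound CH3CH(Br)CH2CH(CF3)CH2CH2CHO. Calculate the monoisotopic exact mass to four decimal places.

Atom tally by fragment:
  CH3 → C:1 H:3
  CH(Br) → C:1 H:1 Br:1
  CH2 → C:1 H:2
  CH(CF3) → C:2 H:1 F:3
  CH2 → C:1 H:2
  CH2CHO → C:2 H:3 O:1
Element totals:
  C: 8
  H: 12
  Br: 1
  F: 3
  O: 1
Molecular formula: C8H12BrF3O.
  M = 8(12.0) + 12(1.007825) + 78.918338 + 3(18.998403) + 15.994915
    = 96.000000 + 12.093900 + 78.918338 + 56.995209 + 15.994915 = 260.002362

260.0024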